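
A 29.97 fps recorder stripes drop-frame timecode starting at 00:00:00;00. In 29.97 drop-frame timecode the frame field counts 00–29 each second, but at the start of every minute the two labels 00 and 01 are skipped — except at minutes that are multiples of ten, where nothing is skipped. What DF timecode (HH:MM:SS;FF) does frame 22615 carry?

00:12:34;17

Each 10-minute DF block holds 10 × 60 × 30 − 9 × 2 = 17982 frames. 22615 ÷ 17982 → 1 full block, remainder 4633.
Within the partial block the first minute is 1800 frames and each further minute 1798, so 2 further minute boundaries passed. Total skipped labels = 18 × 1 + 2 × 2 = 22.
Non-drop label index = 22615 + 22 = 22637; at 30 labels/s that is 00:12:34:17, i.e. DF 00:12:34;17.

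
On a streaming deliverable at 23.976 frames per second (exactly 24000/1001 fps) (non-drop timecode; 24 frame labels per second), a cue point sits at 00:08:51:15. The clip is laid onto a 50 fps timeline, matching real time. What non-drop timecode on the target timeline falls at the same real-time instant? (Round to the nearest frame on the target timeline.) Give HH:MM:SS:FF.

Source frame index: (0×3600 + 8×60 + 51) × 24 + 15 = 12759.
Real time: 12759 / (24000/1001) = 4257253/8000 s.
Target frame: (4257253/8000) × (50) = 4257253/160 ≈ 26607.831 → 26608.
At 50 labels/s: frame 26608 → 00:08:52:08.

00:08:52:08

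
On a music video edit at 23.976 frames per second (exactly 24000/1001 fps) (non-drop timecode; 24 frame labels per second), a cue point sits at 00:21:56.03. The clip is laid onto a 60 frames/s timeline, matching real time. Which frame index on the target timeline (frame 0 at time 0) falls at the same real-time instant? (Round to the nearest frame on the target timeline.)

Source frame index: (0×3600 + 21×60 + 56) × 24 + 3 = 31587.
Real time: 31587 / (24000/1001) = 10539529/8000 s.
Target frame: (10539529/8000) × (60) = 31618587/400 ≈ 79046.467 → 79046.

frame 79046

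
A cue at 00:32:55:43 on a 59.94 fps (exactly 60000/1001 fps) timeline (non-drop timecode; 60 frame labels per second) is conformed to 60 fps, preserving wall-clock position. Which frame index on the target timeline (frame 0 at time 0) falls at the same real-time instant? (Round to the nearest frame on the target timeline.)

frame 118662

Source frame index: (0×3600 + 32×60 + 55) × 60 + 43 = 118543.
Real time: 118543 / (60000/1001) = 118661543/60000 s.
Target frame: (118661543/60000) × (60) = 118661543/1000 ≈ 118661.543 → 118662.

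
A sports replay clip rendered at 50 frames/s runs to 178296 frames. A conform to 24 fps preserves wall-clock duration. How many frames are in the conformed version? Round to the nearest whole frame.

85582 frames

Frames at target rate = 178296 × (24) / (50) = 2139552/25 ≈ 85582.080.
Nearest whole frame: 85582.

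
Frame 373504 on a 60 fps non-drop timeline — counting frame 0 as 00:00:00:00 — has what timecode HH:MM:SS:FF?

373504 ÷ 60 = 6225 full seconds, remainder 4 frames.
6225 s = 1 h 43 min 45 s.
Timecode: 01:43:45:04.

01:43:45:04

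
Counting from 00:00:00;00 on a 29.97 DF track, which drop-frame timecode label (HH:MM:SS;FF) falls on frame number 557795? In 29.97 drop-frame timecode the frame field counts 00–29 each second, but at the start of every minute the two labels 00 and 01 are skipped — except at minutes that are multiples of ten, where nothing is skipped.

Ten DF minutes hold 17982 frames, so frame 557795 lies in block 31 (frames 557442–575423) with 353 frames into that block.
The block's first minute is 1800 frames and the rest 1798 each; 353 frames reaches minute 0, so 31 × 18 + 0 × 2 = 558 labels have been skipped so far.
Adding those back, label number 557795 + 558 = 558353 at 30 labels/s is 18611 s + 23 f = 5 h 10 min 11 s frame 23, i.e. 05:10:11;23.

05:10:11;23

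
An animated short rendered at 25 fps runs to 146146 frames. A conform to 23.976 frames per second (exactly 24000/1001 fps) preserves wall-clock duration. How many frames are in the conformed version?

140160 frames

Target frames = source frames × (target rate / source rate) = 146146 × (24000/1001)/(25) = 146146 × 960/1001 = 140160.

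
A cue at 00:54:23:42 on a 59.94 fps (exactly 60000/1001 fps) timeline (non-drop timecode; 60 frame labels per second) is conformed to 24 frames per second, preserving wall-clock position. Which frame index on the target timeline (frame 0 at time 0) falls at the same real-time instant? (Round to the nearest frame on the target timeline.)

Source frame index: (0×3600 + 54×60 + 23) × 60 + 42 = 195822.
Real time: 195822 / (60000/1001) = 32669637/10000 s.
Target frame: (32669637/10000) × (24) = 98008911/1250 ≈ 78407.129 → 78407.

frame 78407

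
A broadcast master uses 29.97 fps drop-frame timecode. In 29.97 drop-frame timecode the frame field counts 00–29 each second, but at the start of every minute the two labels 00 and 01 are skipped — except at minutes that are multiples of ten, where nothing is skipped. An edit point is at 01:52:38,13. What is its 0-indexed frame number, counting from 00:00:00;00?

As if non-drop at 30 labels/s: (1 × 3600 + 52 × 60 + 38) × 30 + 13 = 202753.
Minute boundaries passed: 112; those not divisible by 10: 112 − 11 = 101; dropped labels = 2 × 101 = 202.
Actual frame index = 202753 − 202 = 202551.

202551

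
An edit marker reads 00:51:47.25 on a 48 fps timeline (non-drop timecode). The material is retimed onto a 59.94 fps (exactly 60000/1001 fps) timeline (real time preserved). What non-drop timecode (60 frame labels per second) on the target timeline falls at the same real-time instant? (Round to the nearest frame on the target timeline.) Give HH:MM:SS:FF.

00:51:44:25

Source frame index: (0×3600 + 51×60 + 47) × 48 + 25 = 149161.
Real time: 149161 / (48) = 149161/48 s.
Target frame: (149161/48) × (60000/1001) = 186451250/1001 ≈ 186264.985 → 186265.
At 60 labels/s: frame 186265 → 00:51:44:25.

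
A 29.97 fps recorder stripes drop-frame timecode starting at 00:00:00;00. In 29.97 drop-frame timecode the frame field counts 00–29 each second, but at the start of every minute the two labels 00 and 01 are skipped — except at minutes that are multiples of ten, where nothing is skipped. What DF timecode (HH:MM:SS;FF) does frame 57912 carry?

Ten DF minutes hold 17982 frames, so frame 57912 lies in block 3 (frames 53946–71927) with 3966 frames into that block.
The block's first minute is 1800 frames and the rest 1798 each; 3966 frames reaches minute 2, so 3 × 18 + 2 × 2 = 58 labels have been skipped so far.
Adding those back, label number 57912 + 58 = 57970 at 30 labels/s is 1932 s + 10 f = 0 h 32 min 12 s frame 10, i.e. 00:32:12;10.

00:32:12;10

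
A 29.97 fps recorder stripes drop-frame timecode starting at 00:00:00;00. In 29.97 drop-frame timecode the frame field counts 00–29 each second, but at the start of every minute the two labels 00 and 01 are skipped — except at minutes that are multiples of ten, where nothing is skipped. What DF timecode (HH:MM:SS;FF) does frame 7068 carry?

00:03:55;24

Ten DF minutes hold 17982 frames, so frame 7068 lies in block 0 (frames 0–17981) with 7068 frames into that block.
The block's first minute is 1800 frames and the rest 1798 each; 7068 frames reaches minute 3, so 0 × 18 + 3 × 2 = 6 labels have been skipped so far.
Adding those back, label number 7068 + 6 = 7074 at 30 labels/s is 235 s + 24 f = 0 h 3 min 55 s frame 24, i.e. 00:03:55;24.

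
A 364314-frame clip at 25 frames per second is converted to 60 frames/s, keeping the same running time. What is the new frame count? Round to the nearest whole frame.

Frames at target rate = 364314 × (60) / (25) = 4371768/5 ≈ 874353.600.
Nearest whole frame: 874354.

874354 frames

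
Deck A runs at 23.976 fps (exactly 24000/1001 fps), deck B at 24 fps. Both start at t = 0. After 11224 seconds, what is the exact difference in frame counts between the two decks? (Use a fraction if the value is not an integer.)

269376/1001 frames

A emits 24000/1001 × 11224 = 269376000/1001 frames; B emits 24 × 11224 = 269376.
Difference = 269376/1001 frames (≈ 269.1069); B is ahead of A.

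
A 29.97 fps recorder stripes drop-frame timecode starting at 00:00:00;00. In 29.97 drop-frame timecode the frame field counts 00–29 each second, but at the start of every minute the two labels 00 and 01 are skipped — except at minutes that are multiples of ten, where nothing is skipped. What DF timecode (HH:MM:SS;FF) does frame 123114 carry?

01:08:27;28

Ten DF minutes hold 17982 frames, so frame 123114 lies in block 6 (frames 107892–125873) with 15222 frames into that block.
The block's first minute is 1800 frames and the rest 1798 each; 15222 frames reaches minute 8, so 6 × 18 + 8 × 2 = 124 labels have been skipped so far.
Adding those back, label number 123114 + 124 = 123238 at 30 labels/s is 4107 s + 28 f = 1 h 8 min 27 s frame 28, i.e. 01:08:27;28.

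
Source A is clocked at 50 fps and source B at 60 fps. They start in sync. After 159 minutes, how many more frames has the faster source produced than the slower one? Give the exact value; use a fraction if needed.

159 min = 9540 s.
A emits 50 × 9540 = 477000 frames; B emits 60 × 9540 = 572400.
Difference = 95400 frames; B is ahead of A.

95400 frames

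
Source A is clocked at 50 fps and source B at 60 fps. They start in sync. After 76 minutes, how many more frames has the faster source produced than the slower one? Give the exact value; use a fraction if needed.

76 min = 4560 s.
A emits 50 × 4560 = 228000 frames; B emits 60 × 4560 = 273600.
Difference = 45600 frames; B is ahead of A.

45600 frames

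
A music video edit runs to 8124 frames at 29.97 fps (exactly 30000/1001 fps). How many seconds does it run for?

271.0708 seconds

Running time = 8124 / (30000/1001) = 271.0708 s.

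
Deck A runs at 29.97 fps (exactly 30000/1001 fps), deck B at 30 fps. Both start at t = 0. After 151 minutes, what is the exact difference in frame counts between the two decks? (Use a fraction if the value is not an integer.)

151 min = 9060 s.
A emits 30000/1001 × 9060 = 271800000/1001 frames; B emits 30 × 9060 = 271800.
Difference = 271800/1001 frames (≈ 271.5285); B is ahead of A.

271800/1001 frames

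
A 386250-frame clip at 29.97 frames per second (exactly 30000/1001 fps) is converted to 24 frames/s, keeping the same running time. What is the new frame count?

309309 frames

Target frames = source frames × (target rate / source rate) = 386250 × (24)/(30000/1001) = 386250 × 1001/1250 = 309309.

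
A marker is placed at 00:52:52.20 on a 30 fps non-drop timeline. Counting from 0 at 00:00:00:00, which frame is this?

frame 95180

Total seconds to the label: (0 × 3600 + 52 × 60 + 52) = 3172.
Frame index = 3172 × 30 + 20 = 95180.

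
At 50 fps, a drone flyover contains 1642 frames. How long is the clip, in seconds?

32.84 seconds

Running time = 1642 / (50) = 32.84 s.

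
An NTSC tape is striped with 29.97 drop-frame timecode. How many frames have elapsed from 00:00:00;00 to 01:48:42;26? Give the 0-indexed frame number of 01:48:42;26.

195490

Complete 10-minute blocks: 10, each 17982 frames → 179820.
Remaining 8 whole minutes in the current block: 1800 + 7 × 1798 = 14386 frames.
Within the current minute: 42 × 30 + 26 − 2 = 1284 (labels ;00/;01 skipped at this minute). Total = 179820 + 14386 + 1284 = 195490.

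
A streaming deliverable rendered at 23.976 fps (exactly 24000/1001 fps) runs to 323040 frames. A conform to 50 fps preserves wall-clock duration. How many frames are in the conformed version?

Target frames = source frames × (target rate / source rate) = 323040 × (50)/(24000/1001) = 323040 × 1001/480 = 673673.

673673 frames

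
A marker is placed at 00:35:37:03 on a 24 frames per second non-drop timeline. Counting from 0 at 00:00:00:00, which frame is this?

51291

Total seconds to the label: (0 × 3600 + 35 × 60 + 37) = 2137.
Frame index = 2137 × 24 + 3 = 51291.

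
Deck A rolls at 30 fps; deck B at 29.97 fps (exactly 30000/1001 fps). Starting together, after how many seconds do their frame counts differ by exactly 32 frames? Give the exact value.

16016/15 seconds

The gap grows by |30000/1001 − 30| = 30/1001 frames per second.
Time for a 32-frame gap: 32 ÷ (30/1001) = 16016/15 s.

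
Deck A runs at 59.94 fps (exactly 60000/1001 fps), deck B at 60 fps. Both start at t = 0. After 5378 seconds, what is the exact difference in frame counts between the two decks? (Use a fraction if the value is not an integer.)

322680/1001 frames

A emits 60000/1001 × 5378 = 322680000/1001 frames; B emits 60 × 5378 = 322680.
Difference = 322680/1001 frames (≈ 322.3576); B is ahead of A.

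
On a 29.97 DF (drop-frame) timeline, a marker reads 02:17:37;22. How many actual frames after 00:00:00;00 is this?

247484

Complete 10-minute blocks: 13, each 17982 frames → 233766.
Remaining 7 whole minutes in the current block: 1800 + 6 × 1798 = 12588 frames.
Within the current minute: 37 × 30 + 22 − 2 = 1130 (labels ;00/;01 skipped at this minute). Total = 233766 + 12588 + 1130 = 247484.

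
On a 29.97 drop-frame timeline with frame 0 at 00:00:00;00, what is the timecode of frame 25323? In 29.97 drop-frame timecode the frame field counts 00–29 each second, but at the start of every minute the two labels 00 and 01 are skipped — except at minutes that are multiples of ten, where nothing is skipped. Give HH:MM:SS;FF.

00:14:04;29

Each 10-minute DF block holds 10 × 60 × 30 − 9 × 2 = 17982 frames. 25323 ÷ 17982 → 1 full block, remainder 7341.
Within the partial block the first minute is 1800 frames and each further minute 1798, so 4 further minute boundaries passed. Total skipped labels = 18 × 1 + 2 × 4 = 26.
Non-drop label index = 25323 + 26 = 25349; at 30 labels/s that is 00:14:04:29, i.e. DF 00:14:04;29.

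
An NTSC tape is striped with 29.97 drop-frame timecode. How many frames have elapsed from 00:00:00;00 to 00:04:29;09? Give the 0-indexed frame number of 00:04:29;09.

8071

As if non-drop at 30 labels/s: (0 × 3600 + 4 × 60 + 29) × 30 + 9 = 8079.
Minute boundaries passed: 4; those not divisible by 10: 4 − 0 = 4; dropped labels = 2 × 4 = 8.
Actual frame index = 8079 − 8 = 8071.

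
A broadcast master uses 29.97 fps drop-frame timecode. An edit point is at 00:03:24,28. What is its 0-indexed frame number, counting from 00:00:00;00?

Complete 10-minute blocks: 0, each 17982 frames → 0.
Remaining 3 whole minutes in the current block: 1800 + 2 × 1798 = 5396 frames.
Within the current minute: 24 × 30 + 28 − 2 = 746 (labels ;00/;01 skipped at this minute). Total = 0 + 5396 + 746 = 6142.

6142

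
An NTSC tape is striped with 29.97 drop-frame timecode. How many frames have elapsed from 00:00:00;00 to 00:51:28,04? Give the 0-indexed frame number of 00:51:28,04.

As if non-drop at 30 labels/s: (0 × 3600 + 51 × 60 + 28) × 30 + 4 = 92644.
Minute boundaries passed: 51; those not divisible by 10: 51 − 5 = 46; dropped labels = 2 × 46 = 92.
Actual frame index = 92644 − 92 = 92552.

92552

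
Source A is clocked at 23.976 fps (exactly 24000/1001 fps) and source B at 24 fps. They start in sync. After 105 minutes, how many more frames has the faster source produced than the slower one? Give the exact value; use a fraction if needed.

21600/143 frames

105 min = 6300 s.
A emits 24000/1001 × 6300 = 21600000/143 frames; B emits 24 × 6300 = 151200.
Difference = 21600/143 frames (≈ 151.0490); B is ahead of A.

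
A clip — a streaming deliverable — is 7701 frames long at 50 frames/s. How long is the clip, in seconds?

154.02 seconds

Running time = 7701 / (50) = 154.02 s.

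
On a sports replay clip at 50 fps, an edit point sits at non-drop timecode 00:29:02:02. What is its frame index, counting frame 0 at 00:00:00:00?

Total seconds to the label: (0 × 3600 + 29 × 60 + 2) = 1742.
Frame index = 1742 × 50 + 2 = 87102.

87102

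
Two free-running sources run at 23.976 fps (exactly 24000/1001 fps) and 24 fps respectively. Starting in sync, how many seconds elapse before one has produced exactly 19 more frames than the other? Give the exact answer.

19019/24 seconds

The gap grows by |24 − 24000/1001| = 24/1001 frames per second.
Time for a 19-frame gap: 19 ÷ (24/1001) = 19019/24 s.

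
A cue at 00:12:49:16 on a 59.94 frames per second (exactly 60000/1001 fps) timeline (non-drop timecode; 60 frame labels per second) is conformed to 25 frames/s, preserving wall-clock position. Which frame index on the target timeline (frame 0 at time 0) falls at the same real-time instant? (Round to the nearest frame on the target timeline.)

Source frame index: (0×3600 + 12×60 + 49) × 60 + 16 = 46156.
Real time: 46156 / (60000/1001) = 11550539/15000 s.
Target frame: (11550539/15000) × (25) = 11550539/600 ≈ 19250.898 → 19251.

frame 19251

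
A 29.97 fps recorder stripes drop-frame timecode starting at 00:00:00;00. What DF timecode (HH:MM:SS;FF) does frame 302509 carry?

02:48:13;23

Ten DF minutes hold 17982 frames, so frame 302509 lies in block 16 (frames 287712–305693) with 14797 frames into that block.
The block's first minute is 1800 frames and the rest 1798 each; 14797 frames reaches minute 8, so 16 × 18 + 8 × 2 = 304 labels have been skipped so far.
Adding those back, label number 302509 + 304 = 302813 at 30 labels/s is 10093 s + 23 f = 2 h 48 min 13 s frame 23, i.e. 02:48:13;23.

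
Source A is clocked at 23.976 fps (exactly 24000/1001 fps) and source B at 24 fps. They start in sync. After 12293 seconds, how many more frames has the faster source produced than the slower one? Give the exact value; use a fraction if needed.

A emits 24000/1001 × 12293 = 295032000/1001 frames; B emits 24 × 12293 = 295032.
Difference = 295032/1001 frames (≈ 294.7373); B is ahead of A.

295032/1001 frames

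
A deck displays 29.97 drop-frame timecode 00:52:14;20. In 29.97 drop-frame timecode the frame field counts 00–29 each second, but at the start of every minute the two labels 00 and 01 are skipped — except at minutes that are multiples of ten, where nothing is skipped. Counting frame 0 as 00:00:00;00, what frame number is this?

Complete 10-minute blocks: 5, each 17982 frames → 89910.
Remaining 2 whole minutes in the current block: 1800 + 1 × 1798 = 3598 frames.
Within the current minute: 14 × 30 + 20 − 2 = 438 (labels ;00/;01 skipped at this minute). Total = 89910 + 3598 + 438 = 93946.

93946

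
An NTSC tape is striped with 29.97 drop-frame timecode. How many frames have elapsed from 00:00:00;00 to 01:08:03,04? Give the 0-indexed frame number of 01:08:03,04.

Complete 10-minute blocks: 6, each 17982 frames → 107892.
Remaining 8 whole minutes in the current block: 1800 + 7 × 1798 = 14386 frames.
Within the current minute: 3 × 30 + 4 − 2 = 92 (labels ;00/;01 skipped at this minute). Total = 107892 + 14386 + 92 = 122370.

122370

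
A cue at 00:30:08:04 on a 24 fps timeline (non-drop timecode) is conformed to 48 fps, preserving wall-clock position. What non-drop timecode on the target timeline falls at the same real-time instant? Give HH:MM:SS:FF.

Source frame index: (0×3600 + 30×60 + 8) × 24 + 4 = 43396.
Real time: 43396 / (24) = 10849/6 s.
Target frame: (10849/6) × (48) = 86792.
At 48 labels/s: frame 86792 → 00:30:08:08.

00:30:08:08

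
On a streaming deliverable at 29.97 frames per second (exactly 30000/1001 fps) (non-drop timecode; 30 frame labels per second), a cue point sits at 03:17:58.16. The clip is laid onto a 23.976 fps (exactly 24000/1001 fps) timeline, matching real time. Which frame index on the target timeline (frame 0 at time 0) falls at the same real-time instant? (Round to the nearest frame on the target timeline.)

frame 285085

Source frame index: (3×3600 + 17×60 + 58) × 30 + 16 = 356356.
Real time: 356356 / (30000/1001) = 89178089/7500 s.
Target frame: (89178089/7500) × (24000/1001) = 1425424/5 ≈ 285084.800 → 285085.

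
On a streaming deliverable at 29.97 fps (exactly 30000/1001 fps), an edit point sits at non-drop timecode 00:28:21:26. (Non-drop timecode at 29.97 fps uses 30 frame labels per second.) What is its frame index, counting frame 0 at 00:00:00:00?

51056

Total seconds to the label: (0 × 3600 + 28 × 60 + 21) = 1701.
Frame index = 1701 × 30 + 26 = 51056.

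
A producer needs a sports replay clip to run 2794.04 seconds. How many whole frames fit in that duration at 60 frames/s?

167642 frames

Frames = 2794.04 × 60 = 838212/5 ≈ 167642.4000.
Complete frames: 167642.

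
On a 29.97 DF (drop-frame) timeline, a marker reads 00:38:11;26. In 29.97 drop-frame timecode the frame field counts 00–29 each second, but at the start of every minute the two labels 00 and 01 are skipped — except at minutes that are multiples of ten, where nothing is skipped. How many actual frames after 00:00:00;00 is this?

As if non-drop at 30 labels/s: (0 × 3600 + 38 × 60 + 11) × 30 + 26 = 68756.
Minute boundaries passed: 38; those not divisible by 10: 38 − 3 = 35; dropped labels = 2 × 35 = 70.
Actual frame index = 68756 − 70 = 68686.

68686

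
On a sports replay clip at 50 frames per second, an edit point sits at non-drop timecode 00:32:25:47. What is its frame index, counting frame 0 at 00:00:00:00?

Total seconds to the label: (0 × 3600 + 32 × 60 + 25) = 1945.
Frame index = 1945 × 50 + 47 = 97297.

97297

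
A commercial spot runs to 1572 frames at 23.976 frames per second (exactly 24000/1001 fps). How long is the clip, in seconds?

Running time = 1572 / (24000/1001) = 65.5655 s.

65.5655 seconds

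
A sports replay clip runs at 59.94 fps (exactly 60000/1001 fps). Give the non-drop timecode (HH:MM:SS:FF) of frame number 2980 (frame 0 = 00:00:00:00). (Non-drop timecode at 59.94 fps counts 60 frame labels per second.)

2980 ÷ 60 = 49 full seconds, remainder 40 frames.
49 s = 0 h 0 min 49 s.
Timecode: 00:00:49:40.

00:00:49:40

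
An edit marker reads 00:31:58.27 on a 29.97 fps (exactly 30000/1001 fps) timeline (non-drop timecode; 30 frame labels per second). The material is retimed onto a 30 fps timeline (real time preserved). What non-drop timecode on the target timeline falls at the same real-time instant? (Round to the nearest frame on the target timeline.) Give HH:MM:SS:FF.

00:32:00:25

Source frame index: (0×3600 + 31×60 + 58) × 30 + 27 = 57567.
Real time: 57567 / (30000/1001) = 19208189/10000 s.
Target frame: (19208189/10000) × (30) = 57624567/1000 ≈ 57624.567 → 57625.
At 30 labels/s: frame 57625 → 00:32:00:25.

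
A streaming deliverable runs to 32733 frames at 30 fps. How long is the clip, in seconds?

1091.1 seconds

Running time = 32733 / (30) = 1091.1 s.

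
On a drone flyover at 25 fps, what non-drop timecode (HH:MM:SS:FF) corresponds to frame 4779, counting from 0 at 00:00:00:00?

4779 ÷ 25 = 191 full seconds, remainder 4 frames.
191 s = 0 h 3 min 11 s.
Timecode: 00:03:11:04.

00:03:11:04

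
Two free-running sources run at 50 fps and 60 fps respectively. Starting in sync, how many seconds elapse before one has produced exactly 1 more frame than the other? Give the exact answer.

0.1 seconds

The gap grows by |60 − 50| = 10 frames per second.
Time for a 1-frame gap: 1 ÷ (10) = 0.1 s.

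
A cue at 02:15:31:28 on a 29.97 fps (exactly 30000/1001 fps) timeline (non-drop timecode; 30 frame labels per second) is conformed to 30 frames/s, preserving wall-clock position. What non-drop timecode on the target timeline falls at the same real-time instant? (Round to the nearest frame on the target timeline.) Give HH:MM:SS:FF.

Source frame index: (2×3600 + 15×60 + 31) × 30 + 28 = 243958.
Real time: 243958 / (30000/1001) = 122100979/15000 s.
Target frame: (122100979/15000) × (30) = 122100979/500 ≈ 244201.958 → 244202.
At 30 labels/s: frame 244202 → 02:15:40:02.

02:15:40:02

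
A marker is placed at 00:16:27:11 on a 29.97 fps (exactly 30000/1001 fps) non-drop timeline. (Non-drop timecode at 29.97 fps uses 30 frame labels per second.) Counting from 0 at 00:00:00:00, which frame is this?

Total seconds to the label: (0 × 3600 + 16 × 60 + 27) = 987.
Frame index = 987 × 30 + 11 = 29621.

29621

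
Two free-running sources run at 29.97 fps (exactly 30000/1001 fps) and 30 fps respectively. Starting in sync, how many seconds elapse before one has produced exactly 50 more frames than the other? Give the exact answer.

5005/3 seconds

The gap grows by |30 − 30000/1001| = 30/1001 frames per second.
Time for a 50-frame gap: 50 ÷ (30/1001) = 5005/3 s.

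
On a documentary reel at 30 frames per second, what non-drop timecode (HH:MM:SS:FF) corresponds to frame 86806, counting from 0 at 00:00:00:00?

86806 ÷ 30 = 2893 full seconds, remainder 16 frames.
2893 s = 0 h 48 min 13 s.
Timecode: 00:48:13:16.

00:48:13:16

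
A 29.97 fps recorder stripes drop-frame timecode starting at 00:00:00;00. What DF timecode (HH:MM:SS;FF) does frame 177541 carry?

Each 10-minute DF block holds 10 × 60 × 30 − 9 × 2 = 17982 frames. 177541 ÷ 17982 → 9 full blocks, remainder 15703.
Within the partial block the first minute is 1800 frames and each further minute 1798, so 8 further minute boundaries passed. Total skipped labels = 18 × 9 + 2 × 8 = 178.
Non-drop label index = 177541 + 178 = 177719; at 30 labels/s that is 01:38:43:29, i.e. DF 01:38:43;29.

01:38:43;29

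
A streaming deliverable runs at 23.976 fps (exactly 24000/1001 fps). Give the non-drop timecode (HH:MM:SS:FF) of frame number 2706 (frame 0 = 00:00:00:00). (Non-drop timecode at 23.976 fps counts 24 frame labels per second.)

2706 ÷ 24 = 112 full seconds, remainder 18 frames.
112 s = 0 h 1 min 52 s.
Timecode: 00:01:52:18.

00:01:52:18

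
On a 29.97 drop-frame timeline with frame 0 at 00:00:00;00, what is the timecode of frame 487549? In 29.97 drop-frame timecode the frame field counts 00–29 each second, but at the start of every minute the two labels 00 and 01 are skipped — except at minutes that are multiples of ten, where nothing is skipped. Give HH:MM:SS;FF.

Ten DF minutes hold 17982 frames, so frame 487549 lies in block 27 (frames 485514–503495) with 2035 frames into that block.
The block's first minute is 1800 frames and the rest 1798 each; 2035 frames reaches minute 1, so 27 × 18 + 1 × 2 = 488 labels have been skipped so far.
Adding those back, label number 487549 + 488 = 488037 at 30 labels/s is 16267 s + 27 f = 4 h 31 min 7 s frame 27, i.e. 04:31:07;27.

04:31:07;27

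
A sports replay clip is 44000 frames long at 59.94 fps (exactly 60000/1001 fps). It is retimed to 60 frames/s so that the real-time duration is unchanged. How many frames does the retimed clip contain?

Target frames = source frames × (target rate / source rate) = 44000 × (60)/(60000/1001) = 44000 × 1001/1000 = 44044.

44044 frames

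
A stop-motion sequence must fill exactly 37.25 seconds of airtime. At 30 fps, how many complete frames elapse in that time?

Frames = 37.25 × 30 = 2235/2 ≈ 1117.5000.
Complete frames: 1117.

1117 frames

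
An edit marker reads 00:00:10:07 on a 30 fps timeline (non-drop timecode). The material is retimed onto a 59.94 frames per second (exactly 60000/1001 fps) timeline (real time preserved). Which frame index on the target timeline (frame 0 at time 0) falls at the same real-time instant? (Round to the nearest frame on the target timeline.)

frame 613

Source frame index: (0×3600 + 0×60 + 10) × 30 + 7 = 307.
Real time: 307 / (30) = 307/30 s.
Target frame: (307/30) × (60000/1001) = 614000/1001 ≈ 613.387 → 613.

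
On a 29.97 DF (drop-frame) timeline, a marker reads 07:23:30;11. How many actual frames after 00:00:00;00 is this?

797513

As if non-drop at 30 labels/s: (7 × 3600 + 23 × 60 + 30) × 30 + 11 = 798311.
Minute boundaries passed: 443; those not divisible by 10: 443 − 44 = 399; dropped labels = 2 × 399 = 798.
Actual frame index = 798311 − 798 = 797513.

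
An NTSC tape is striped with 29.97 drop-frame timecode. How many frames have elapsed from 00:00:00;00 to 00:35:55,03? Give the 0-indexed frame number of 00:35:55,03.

64589

As if non-drop at 30 labels/s: (0 × 3600 + 35 × 60 + 55) × 30 + 3 = 64653.
Minute boundaries passed: 35; those not divisible by 10: 35 − 3 = 32; dropped labels = 2 × 32 = 64.
Actual frame index = 64653 − 64 = 64589.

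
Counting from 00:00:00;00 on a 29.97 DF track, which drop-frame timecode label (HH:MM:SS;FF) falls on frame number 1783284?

Ten DF minutes hold 17982 frames, so frame 1783284 lies in block 99 (frames 1780218–1798199) with 3066 frames into that block.
The block's first minute is 1800 frames and the rest 1798 each; 3066 frames reaches minute 1, so 99 × 18 + 1 × 2 = 1784 labels have been skipped so far.
Adding those back, label number 1783284 + 1784 = 1785068 at 30 labels/s is 59502 s + 8 f = 16 h 31 min 42 s frame 8, i.e. 16:31:42;08.

16:31:42;08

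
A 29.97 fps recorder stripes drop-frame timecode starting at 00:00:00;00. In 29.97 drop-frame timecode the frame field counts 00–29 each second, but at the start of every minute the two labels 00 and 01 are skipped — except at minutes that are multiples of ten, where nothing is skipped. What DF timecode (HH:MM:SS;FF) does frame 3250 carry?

00:01:48;12

Ten DF minutes hold 17982 frames, so frame 3250 lies in block 0 (frames 0–17981) with 3250 frames into that block.
The block's first minute is 1800 frames and the rest 1798 each; 3250 frames reaches minute 1, so 0 × 18 + 1 × 2 = 2 labels have been skipped so far.
Adding those back, label number 3250 + 2 = 3252 at 30 labels/s is 108 s + 12 f = 0 h 1 min 48 s frame 12, i.e. 00:01:48;12.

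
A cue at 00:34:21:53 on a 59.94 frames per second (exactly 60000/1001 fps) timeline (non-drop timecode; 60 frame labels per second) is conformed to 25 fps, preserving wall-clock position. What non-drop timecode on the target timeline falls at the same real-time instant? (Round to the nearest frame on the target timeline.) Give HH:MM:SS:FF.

00:34:23:24

Source frame index: (0×3600 + 34×60 + 21) × 60 + 53 = 123713.
Real time: 123713 / (60000/1001) = 123836713/60000 s.
Target frame: (123836713/60000) × (25) = 123836713/2400 ≈ 51598.630 → 51599.
At 25 labels/s: frame 51599 → 00:34:23:24.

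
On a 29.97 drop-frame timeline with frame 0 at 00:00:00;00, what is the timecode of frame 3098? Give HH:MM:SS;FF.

Each 10-minute DF block holds 10 × 60 × 30 − 9 × 2 = 17982 frames. 3098 ÷ 17982 → 0 full blocks, remainder 3098.
Within the partial block the first minute is 1800 frames and each further minute 1798, so 1 further minute boundary passed. Total skipped labels = 18 × 0 + 2 × 1 = 2.
Non-drop label index = 3098 + 2 = 3100; at 30 labels/s that is 00:01:43:10, i.e. DF 00:01:43;10.

00:01:43;10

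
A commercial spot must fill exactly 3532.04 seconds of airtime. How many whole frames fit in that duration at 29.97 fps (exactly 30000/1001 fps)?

105855 frames

Frames = 3532.04 × 30000/1001 = 105961200/1001 ≈ 105855.3447.
Complete frames: 105855.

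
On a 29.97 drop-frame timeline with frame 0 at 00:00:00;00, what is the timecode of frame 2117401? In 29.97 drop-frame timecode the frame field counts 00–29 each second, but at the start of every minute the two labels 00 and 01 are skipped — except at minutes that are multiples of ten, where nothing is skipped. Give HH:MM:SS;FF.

19:37:30;21

Ten DF minutes hold 17982 frames, so frame 2117401 lies in block 117 (frames 2103894–2121875) with 13507 frames into that block.
The block's first minute is 1800 frames and the rest 1798 each; 13507 frames reaches minute 7, so 117 × 18 + 7 × 2 = 2120 labels have been skipped so far.
Adding those back, label number 2117401 + 2120 = 2119521 at 30 labels/s is 70650 s + 21 f = 19 h 37 min 30 s frame 21, i.e. 19:37:30;21.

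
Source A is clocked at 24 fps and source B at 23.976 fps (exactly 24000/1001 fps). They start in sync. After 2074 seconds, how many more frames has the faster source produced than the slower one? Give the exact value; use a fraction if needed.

49776/1001 frames

A emits 24 × 2074 = 49776 frames; B emits 24000/1001 × 2074 = 49776000/1001.
Difference = 49776/1001 frames (≈ 49.7263); B is behind A.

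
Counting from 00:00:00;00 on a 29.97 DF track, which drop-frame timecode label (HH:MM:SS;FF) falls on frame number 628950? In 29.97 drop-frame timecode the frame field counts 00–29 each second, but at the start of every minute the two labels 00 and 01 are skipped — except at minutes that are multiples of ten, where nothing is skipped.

Ten DF minutes hold 17982 frames, so frame 628950 lies in block 34 (frames 611388–629369) with 17562 frames into that block.
The block's first minute is 1800 frames and the rest 1798 each; 17562 frames reaches minute 9, so 34 × 18 + 9 × 2 = 630 labels have been skipped so far.
Adding those back, label number 628950 + 630 = 629580 at 30 labels/s is 20986 s + 0 f = 5 h 49 min 46 s frame 0, i.e. 05:49:46;00.

05:49:46;00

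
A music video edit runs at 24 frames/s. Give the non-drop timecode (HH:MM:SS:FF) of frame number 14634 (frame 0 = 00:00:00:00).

14634 ÷ 24 = 609 full seconds, remainder 18 frames.
609 s = 0 h 10 min 9 s.
Timecode: 00:10:09:18.

00:10:09:18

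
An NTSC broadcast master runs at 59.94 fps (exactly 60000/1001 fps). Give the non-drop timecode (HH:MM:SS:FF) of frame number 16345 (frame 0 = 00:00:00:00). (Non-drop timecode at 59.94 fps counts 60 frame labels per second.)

16345 ÷ 60 = 272 full seconds, remainder 25 frames.
272 s = 0 h 4 min 32 s.
Timecode: 00:04:32:25.

00:04:32:25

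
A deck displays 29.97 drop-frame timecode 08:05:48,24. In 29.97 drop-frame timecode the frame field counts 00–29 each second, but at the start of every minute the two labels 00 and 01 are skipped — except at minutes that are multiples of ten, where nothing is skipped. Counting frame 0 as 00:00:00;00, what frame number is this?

As if non-drop at 30 labels/s: (8 × 3600 + 5 × 60 + 48) × 30 + 24 = 874464.
Minute boundaries passed: 485; those not divisible by 10: 485 − 48 = 437; dropped labels = 2 × 437 = 874.
Actual frame index = 874464 − 874 = 873590.

873590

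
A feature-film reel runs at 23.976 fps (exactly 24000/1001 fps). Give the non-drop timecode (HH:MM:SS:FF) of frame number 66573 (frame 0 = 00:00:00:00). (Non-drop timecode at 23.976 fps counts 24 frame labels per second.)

00:46:13:21

66573 ÷ 24 = 2773 full seconds, remainder 21 frames.
2773 s = 0 h 46 min 13 s.
Timecode: 00:46:13:21.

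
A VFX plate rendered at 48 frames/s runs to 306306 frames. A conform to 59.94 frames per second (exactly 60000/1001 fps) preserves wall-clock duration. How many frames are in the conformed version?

Target frames = source frames × (target rate / source rate) = 306306 × (60000/1001)/(48) = 306306 × 1250/1001 = 382500.

382500 frames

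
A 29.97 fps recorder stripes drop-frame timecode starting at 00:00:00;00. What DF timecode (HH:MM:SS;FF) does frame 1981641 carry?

Ten DF minutes hold 17982 frames, so frame 1981641 lies in block 110 (frames 1978020–1996001) with 3621 frames into that block.
The block's first minute is 1800 frames and the rest 1798 each; 3621 frames reaches minute 2, so 110 × 18 + 2 × 2 = 1984 labels have been skipped so far.
Adding those back, label number 1981641 + 1984 = 1983625 at 30 labels/s is 66120 s + 25 f = 18 h 22 min 0 s frame 25, i.e. 18:22:00;25.

18:22:00;25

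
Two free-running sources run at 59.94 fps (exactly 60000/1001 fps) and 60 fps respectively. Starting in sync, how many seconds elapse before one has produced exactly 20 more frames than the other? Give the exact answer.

The gap grows by |60 − 60000/1001| = 60/1001 frames per second.
Time for a 20-frame gap: 20 ÷ (60/1001) = 1001/3 s.

1001/3 seconds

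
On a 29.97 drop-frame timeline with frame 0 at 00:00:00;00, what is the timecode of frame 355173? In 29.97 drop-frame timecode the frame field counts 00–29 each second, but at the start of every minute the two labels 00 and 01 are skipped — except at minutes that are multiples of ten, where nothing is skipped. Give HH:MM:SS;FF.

Each 10-minute DF block holds 10 × 60 × 30 − 9 × 2 = 17982 frames. 355173 ÷ 17982 → 19 full blocks, remainder 13515.
Within the partial block the first minute is 1800 frames and each further minute 1798, so 7 further minute boundaries passed. Total skipped labels = 18 × 19 + 2 × 7 = 356.
Non-drop label index = 355173 + 356 = 355529; at 30 labels/s that is 03:17:30:29, i.e. DF 03:17:30;29.

03:17:30;29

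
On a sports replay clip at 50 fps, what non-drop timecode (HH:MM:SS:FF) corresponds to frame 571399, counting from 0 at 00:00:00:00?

571399 ÷ 50 = 11427 full seconds, remainder 49 frames.
11427 s = 3 h 10 min 27 s.
Timecode: 03:10:27:49.

03:10:27:49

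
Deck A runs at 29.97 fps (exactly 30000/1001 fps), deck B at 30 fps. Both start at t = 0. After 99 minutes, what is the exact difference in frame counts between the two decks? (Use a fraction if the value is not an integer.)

16200/91 frames

99 min = 5940 s.
A emits 30000/1001 × 5940 = 16200000/91 frames; B emits 30 × 5940 = 178200.
Difference = 16200/91 frames (≈ 178.0220); B is ahead of A.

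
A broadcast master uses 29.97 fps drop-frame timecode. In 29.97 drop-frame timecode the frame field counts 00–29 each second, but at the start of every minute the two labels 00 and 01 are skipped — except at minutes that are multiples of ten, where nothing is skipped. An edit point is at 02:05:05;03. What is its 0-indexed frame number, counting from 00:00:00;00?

224927

As if non-drop at 30 labels/s: (2 × 3600 + 5 × 60 + 5) × 30 + 3 = 225153.
Minute boundaries passed: 125; those not divisible by 10: 125 − 12 = 113; dropped labels = 2 × 113 = 226.
Actual frame index = 225153 − 226 = 224927.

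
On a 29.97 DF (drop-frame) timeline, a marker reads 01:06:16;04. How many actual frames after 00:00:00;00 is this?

119164

Complete 10-minute blocks: 6, each 17982 frames → 107892.
Remaining 6 whole minutes in the current block: 1800 + 5 × 1798 = 10790 frames.
Within the current minute: 16 × 30 + 4 − 2 = 482 (labels ;00/;01 skipped at this minute). Total = 107892 + 10790 + 482 = 119164.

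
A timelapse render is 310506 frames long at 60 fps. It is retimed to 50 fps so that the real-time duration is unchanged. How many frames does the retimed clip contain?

Target frames = source frames × (target rate / source rate) = 310506 × (50)/(60) = 310506 × 5/6 = 258755.

258755 frames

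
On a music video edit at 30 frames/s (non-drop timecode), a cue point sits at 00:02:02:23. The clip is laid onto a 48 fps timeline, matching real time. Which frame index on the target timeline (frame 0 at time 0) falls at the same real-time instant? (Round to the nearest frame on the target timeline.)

frame 5893

Source frame index: (0×3600 + 2×60 + 2) × 30 + 23 = 3683.
Real time: 3683 / (30) = 3683/30 s.
Target frame: (3683/30) × (48) = 29464/5 ≈ 5892.800 → 5893.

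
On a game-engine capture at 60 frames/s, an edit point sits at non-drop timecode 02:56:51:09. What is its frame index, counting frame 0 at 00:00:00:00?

Total seconds to the label: (2 × 3600 + 56 × 60 + 51) = 10611.
Frame index = 10611 × 60 + 9 = 636669.

636669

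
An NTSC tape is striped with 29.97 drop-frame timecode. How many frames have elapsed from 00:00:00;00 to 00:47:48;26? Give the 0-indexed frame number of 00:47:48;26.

Complete 10-minute blocks: 4, each 17982 frames → 71928.
Remaining 7 whole minutes in the current block: 1800 + 6 × 1798 = 12588 frames.
Within the current minute: 48 × 30 + 26 − 2 = 1464 (labels ;00/;01 skipped at this minute). Total = 71928 + 12588 + 1464 = 85980.

85980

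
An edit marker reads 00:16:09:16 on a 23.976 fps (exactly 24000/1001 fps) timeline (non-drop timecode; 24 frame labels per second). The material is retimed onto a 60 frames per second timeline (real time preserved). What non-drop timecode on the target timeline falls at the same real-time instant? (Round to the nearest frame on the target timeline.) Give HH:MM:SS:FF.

00:16:10:38

Source frame index: (0×3600 + 16×60 + 9) × 24 + 16 = 23272.
Real time: 23272 / (24000/1001) = 2911909/3000 s.
Target frame: (2911909/3000) × (60) = 2911909/50 ≈ 58238.180 → 58238.
At 60 labels/s: frame 58238 → 00:16:10:38.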